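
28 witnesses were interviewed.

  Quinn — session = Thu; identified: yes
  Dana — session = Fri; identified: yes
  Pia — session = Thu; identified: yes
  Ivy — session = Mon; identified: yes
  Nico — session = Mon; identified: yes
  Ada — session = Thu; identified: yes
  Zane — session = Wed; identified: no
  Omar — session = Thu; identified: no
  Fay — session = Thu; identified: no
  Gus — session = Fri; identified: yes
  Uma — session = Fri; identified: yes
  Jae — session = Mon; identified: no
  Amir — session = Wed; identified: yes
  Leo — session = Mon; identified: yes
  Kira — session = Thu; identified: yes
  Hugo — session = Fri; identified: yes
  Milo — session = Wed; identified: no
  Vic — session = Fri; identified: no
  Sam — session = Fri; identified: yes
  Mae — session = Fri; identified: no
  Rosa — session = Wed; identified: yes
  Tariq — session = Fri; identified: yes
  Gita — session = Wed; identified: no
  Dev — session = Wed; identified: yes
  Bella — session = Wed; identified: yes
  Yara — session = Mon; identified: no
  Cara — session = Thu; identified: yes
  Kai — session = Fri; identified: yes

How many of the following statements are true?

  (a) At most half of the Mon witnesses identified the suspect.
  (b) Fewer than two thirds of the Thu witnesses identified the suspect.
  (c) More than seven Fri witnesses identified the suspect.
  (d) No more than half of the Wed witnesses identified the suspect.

(a) Mon: |A| = 5, |A ∩ B| = 3; needs |A ∩ B| ≤ |A ∖ B| — false.
(b) Thu: |A| = 7, |A ∩ B| = 5; needs |A ∩ B| / |A| < 2/3 — false.
(c) Fri: |A| = 9, |A ∩ B| = 7; needs |A ∩ B| > 7 — false.
(d) Wed: |A| = 7, |A ∩ B| = 4; needs |A ∩ B| ≤ |A ∖ B| — false.

0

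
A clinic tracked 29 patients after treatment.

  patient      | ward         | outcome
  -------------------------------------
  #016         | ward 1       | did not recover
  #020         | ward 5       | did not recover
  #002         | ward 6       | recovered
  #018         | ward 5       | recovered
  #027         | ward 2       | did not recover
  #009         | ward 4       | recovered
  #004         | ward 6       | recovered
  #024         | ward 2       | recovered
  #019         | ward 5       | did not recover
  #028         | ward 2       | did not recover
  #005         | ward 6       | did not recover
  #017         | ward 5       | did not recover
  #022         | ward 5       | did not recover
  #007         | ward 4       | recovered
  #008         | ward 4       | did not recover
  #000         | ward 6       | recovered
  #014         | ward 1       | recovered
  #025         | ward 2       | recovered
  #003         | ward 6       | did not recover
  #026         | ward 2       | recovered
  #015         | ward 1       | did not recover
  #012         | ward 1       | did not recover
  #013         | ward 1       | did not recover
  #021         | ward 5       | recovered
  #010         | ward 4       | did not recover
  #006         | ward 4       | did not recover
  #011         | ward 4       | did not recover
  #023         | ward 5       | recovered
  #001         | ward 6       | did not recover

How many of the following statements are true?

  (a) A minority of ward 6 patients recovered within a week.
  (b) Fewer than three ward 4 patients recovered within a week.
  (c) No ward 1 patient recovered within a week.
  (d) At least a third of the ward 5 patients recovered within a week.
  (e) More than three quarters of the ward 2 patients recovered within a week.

(a) ward 6: |A| = 6, |A ∩ B| = 3; needs |A ∩ B| < |A ∖ B| — false.
(b) ward 4: |A| = 6, |A ∩ B| = 2; needs |A ∩ B| < 3 — true.
(c) ward 1: |A| = 5, |A ∩ B| = 1; needs A ∩ B = ∅ (|A ∩ B| = 0) — false.
(d) ward 5: |A| = 7, |A ∩ B| = 3; needs |A ∩ B| / |A| ≥ 1/3 — true.
(e) ward 2: |A| = 5, |A ∩ B| = 3; needs |A ∩ B| / |A| > 3/4 — false.

2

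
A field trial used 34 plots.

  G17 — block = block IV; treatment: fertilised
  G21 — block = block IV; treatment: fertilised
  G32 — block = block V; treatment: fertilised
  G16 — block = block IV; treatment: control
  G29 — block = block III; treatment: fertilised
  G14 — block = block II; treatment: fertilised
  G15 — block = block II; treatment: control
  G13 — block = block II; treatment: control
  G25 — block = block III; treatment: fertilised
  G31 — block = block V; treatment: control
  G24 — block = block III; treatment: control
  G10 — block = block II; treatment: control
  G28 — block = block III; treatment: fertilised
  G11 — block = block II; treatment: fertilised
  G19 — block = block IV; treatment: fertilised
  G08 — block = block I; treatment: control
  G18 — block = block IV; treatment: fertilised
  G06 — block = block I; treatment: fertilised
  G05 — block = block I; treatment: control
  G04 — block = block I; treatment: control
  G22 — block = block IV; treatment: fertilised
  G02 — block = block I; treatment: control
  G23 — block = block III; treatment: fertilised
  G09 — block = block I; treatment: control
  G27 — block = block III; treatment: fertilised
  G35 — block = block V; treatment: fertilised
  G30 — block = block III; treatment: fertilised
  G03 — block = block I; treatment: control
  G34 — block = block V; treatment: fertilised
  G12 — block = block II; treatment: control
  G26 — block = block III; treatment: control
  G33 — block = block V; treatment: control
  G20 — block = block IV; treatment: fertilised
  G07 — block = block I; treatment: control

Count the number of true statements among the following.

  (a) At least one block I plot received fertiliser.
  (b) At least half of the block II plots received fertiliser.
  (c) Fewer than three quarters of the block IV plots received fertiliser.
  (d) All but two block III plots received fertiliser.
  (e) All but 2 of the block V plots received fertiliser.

3

(a) block I: |A| = 8, |A ∩ B| = 1; needs A ∩ B ≠ ∅ (|A ∩ B| ≥ 1) — true.
(b) block II: |A| = 6, |A ∩ B| = 2; needs |A ∩ B| ≥ |A ∖ B| — false.
(c) block IV: |A| = 7, |A ∩ B| = 6; needs |A ∩ B| / |A| < 3/4 — false.
(d) block III: |A| = 8, |A ∩ B| = 6; needs |A ∖ B| = 2 — true.
(e) block V: |A| = 5, |A ∩ B| = 3; needs |A ∖ B| = 2 — true.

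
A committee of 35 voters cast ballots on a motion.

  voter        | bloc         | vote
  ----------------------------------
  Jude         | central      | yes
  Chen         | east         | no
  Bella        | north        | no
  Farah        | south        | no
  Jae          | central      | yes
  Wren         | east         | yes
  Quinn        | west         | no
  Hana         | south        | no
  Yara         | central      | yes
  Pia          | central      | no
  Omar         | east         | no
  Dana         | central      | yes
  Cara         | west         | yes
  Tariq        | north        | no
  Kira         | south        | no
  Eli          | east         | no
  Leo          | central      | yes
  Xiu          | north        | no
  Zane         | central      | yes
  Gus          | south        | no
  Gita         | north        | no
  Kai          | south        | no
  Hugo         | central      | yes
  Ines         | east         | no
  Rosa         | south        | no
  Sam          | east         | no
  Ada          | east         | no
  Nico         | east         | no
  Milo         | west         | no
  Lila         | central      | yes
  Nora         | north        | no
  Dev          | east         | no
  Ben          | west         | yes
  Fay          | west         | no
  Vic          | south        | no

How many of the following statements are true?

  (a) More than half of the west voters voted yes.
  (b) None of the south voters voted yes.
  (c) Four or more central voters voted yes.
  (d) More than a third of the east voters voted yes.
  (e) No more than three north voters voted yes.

(a) west: |A| = 5, |A ∩ B| = 2; needs |A ∩ B| > |A ∖ B| — false.
(b) south: |A| = 7, |A ∩ B| = 0; needs A ∩ B = ∅ (|A ∩ B| = 0) — true.
(c) central: |A| = 9, |A ∩ B| = 8; needs |A ∩ B| ≥ 4 — true.
(d) east: |A| = 9, |A ∩ B| = 1; needs |A ∩ B| / |A| > 1/3 — false.
(e) north: |A| = 5, |A ∩ B| = 0; needs |A ∩ B| ≤ 3 — true.

3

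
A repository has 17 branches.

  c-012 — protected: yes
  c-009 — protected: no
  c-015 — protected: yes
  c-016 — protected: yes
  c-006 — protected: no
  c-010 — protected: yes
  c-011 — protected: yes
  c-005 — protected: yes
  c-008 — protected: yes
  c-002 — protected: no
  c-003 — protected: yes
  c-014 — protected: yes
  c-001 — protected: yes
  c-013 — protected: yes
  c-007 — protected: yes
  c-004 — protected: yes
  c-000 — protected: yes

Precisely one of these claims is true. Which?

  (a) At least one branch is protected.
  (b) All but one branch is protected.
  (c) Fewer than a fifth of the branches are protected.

(a)

|A| = 17, |A ∩ B| = 14, |A ∖ B| = 3.
(a) requires A ∩ B ≠ ∅ (|A ∩ B| ≥ 1): true.
(b) requires |A ∖ B| = 1: false.
(c) requires |A ∩ B| / |A| < 1/5: false.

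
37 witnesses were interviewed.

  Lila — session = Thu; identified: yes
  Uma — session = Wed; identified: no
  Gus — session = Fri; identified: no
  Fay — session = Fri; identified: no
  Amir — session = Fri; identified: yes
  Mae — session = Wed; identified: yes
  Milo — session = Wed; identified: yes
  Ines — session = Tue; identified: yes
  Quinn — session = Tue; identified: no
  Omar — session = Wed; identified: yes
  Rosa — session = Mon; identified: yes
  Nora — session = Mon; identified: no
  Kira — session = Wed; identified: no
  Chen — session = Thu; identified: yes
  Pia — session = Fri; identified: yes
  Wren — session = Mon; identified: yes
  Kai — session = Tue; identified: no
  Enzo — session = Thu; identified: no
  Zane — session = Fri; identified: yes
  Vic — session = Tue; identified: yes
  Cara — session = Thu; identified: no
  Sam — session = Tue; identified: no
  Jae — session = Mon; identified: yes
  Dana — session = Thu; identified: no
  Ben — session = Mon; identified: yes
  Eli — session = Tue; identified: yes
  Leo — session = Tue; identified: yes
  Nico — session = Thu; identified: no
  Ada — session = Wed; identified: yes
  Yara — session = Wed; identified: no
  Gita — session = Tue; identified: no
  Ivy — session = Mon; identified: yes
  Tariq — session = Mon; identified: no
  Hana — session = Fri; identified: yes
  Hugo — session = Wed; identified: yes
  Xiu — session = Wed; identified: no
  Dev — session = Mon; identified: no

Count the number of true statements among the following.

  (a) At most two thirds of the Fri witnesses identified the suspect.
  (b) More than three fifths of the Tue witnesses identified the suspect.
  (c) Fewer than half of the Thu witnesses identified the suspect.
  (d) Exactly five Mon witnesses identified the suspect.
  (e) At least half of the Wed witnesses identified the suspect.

4

(a) Fri: |A| = 6, |A ∩ B| = 4; needs |A ∩ B| / |A| ≤ 2/3 — true.
(b) Tue: |A| = 8, |A ∩ B| = 4; needs |A ∩ B| / |A| > 3/5 — false.
(c) Thu: |A| = 6, |A ∩ B| = 2; needs |A ∩ B| < |A ∖ B| — true.
(d) Mon: |A| = 8, |A ∩ B| = 5; needs |A ∩ B| = 5 — true.
(e) Wed: |A| = 9, |A ∩ B| = 5; needs |A ∩ B| ≥ |A ∖ B| — true.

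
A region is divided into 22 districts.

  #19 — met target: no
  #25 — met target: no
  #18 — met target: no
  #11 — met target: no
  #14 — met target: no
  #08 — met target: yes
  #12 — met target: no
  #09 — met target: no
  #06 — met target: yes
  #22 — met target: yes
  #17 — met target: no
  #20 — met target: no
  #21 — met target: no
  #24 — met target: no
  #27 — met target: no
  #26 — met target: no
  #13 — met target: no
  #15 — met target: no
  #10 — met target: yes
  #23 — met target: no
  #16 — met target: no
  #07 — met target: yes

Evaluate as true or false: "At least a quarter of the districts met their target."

The determiner here denotes the relation: |A ∩ B| / |A| ≥ 1/4.
|A| = 22, |A ∩ B| = 5, |A ∖ B| = 17.
|A ∩ B|/|A| = 5/22, so the statement is false.

False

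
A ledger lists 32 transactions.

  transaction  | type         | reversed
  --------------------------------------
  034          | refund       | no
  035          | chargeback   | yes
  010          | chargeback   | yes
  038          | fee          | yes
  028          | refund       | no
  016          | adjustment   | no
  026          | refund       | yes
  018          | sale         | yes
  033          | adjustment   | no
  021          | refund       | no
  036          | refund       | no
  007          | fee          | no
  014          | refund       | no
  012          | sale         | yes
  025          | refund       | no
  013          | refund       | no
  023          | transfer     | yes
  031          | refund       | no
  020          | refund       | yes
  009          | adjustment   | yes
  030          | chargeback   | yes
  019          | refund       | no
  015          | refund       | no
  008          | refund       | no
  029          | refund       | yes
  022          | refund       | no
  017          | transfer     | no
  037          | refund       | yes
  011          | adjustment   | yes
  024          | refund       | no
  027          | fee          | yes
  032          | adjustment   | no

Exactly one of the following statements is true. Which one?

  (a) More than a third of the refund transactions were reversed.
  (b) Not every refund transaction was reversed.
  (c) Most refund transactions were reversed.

|A| = 17, |A ∩ B| = 4, |A ∖ B| = 13.
(a) requires |A ∩ B| / |A| > 1/3: false.
(b) requires A ⊄ B (|A ∖ B| ≥ 1): true.
(c) requires |A ∩ B| > |A ∖ B|: false.

(b)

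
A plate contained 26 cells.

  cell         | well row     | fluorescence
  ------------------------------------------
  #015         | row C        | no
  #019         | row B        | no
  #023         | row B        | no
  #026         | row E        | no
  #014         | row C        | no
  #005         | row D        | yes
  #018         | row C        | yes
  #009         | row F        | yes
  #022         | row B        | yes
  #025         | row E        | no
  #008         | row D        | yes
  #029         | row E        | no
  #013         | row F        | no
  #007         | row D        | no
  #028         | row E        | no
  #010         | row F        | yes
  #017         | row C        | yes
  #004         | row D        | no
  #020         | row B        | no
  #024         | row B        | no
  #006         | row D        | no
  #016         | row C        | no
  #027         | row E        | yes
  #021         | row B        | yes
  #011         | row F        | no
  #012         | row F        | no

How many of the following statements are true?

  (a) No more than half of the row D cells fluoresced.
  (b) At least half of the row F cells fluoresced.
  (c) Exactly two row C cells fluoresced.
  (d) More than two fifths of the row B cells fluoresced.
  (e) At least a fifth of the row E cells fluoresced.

3

(a) row D: |A| = 5, |A ∩ B| = 2; needs |A ∩ B| ≤ |A ∖ B| — true.
(b) row F: |A| = 5, |A ∩ B| = 2; needs |A ∩ B| ≥ |A ∖ B| — false.
(c) row C: |A| = 5, |A ∩ B| = 2; needs |A ∩ B| = 2 — true.
(d) row B: |A| = 6, |A ∩ B| = 2; needs |A ∩ B| / |A| > 2/5 — false.
(e) row E: |A| = 5, |A ∩ B| = 1; needs |A ∩ B| / |A| ≥ 1/5 — true.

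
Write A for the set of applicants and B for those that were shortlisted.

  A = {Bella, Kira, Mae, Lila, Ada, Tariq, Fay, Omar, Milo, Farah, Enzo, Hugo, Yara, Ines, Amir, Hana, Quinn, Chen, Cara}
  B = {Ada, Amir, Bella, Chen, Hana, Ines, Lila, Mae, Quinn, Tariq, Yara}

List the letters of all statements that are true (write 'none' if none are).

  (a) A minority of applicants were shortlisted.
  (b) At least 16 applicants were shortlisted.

none

|A| = 19, |A ∩ B| = 11, |A ∖ B| = 8.
(a) |A ∩ B| < |A ∖ B|: fails.
(b) |A ∩ B| ≥ 16: fails.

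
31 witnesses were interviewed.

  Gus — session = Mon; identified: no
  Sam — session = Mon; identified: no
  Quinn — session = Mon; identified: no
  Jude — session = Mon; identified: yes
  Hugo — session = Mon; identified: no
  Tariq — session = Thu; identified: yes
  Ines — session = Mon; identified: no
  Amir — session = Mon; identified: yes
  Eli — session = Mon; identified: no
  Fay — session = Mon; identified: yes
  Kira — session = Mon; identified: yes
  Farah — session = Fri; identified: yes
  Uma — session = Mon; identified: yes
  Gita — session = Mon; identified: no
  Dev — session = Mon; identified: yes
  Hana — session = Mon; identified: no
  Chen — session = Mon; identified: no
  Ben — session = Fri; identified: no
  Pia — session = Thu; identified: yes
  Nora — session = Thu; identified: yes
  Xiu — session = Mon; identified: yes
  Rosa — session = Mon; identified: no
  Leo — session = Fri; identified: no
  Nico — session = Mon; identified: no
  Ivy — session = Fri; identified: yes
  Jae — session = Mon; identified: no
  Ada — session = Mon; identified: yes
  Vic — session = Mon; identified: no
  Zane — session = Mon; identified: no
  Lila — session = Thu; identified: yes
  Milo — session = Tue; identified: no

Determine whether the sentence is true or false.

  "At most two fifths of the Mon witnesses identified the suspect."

'At most two fifths of the Mon witnesses identified the suspect' holds iff |A ∩ B| / |A| ≤ 2/5.
|A| = 22, |A ∩ B| = 8, |A ∖ B| = 14.
|A ∩ B|/|A| = 8/22, so the statement is true.

True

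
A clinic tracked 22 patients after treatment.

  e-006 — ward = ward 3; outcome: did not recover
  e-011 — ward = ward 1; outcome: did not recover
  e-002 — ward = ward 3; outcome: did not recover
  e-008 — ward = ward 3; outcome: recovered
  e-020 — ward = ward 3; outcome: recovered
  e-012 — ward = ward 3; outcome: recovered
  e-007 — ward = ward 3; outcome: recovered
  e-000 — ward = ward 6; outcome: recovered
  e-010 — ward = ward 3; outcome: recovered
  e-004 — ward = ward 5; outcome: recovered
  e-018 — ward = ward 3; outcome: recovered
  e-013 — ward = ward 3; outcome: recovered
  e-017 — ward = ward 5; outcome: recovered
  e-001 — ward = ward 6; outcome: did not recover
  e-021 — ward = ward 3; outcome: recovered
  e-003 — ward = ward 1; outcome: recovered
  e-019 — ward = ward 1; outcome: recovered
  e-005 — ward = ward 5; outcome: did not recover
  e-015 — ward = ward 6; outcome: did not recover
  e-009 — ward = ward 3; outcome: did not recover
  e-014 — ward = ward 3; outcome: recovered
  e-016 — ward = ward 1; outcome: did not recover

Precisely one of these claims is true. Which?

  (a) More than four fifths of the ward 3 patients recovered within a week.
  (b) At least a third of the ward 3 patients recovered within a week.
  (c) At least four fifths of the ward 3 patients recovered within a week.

(b)

|A| = 12, |A ∩ B| = 9, |A ∖ B| = 3.
(a) requires |A ∩ B| / |A| > 4/5: false.
(b) requires |A ∩ B| / |A| ≥ 1/3: true.
(c) requires |A ∩ B| / |A| ≥ 4/5: false.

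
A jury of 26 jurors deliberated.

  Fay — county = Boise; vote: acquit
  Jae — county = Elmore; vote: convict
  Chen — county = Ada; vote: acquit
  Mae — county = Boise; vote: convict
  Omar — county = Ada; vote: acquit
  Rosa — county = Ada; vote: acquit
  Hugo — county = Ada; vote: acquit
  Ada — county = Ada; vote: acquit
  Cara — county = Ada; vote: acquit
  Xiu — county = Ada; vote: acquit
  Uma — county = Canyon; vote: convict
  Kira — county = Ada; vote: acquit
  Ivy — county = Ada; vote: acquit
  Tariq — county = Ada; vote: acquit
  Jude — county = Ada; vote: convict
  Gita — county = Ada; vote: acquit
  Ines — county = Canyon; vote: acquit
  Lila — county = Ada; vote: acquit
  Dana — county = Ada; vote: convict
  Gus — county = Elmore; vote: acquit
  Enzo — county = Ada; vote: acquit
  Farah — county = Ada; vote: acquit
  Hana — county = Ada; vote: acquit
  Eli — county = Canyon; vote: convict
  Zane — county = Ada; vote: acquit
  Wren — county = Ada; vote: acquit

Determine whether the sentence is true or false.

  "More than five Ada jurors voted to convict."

Truth condition: |A ∩ B| > 5.
|A| = 19, |A ∩ B| = 2, |A ∖ B| = 17.
|A ∩ B| = 2, so the statement is false.

False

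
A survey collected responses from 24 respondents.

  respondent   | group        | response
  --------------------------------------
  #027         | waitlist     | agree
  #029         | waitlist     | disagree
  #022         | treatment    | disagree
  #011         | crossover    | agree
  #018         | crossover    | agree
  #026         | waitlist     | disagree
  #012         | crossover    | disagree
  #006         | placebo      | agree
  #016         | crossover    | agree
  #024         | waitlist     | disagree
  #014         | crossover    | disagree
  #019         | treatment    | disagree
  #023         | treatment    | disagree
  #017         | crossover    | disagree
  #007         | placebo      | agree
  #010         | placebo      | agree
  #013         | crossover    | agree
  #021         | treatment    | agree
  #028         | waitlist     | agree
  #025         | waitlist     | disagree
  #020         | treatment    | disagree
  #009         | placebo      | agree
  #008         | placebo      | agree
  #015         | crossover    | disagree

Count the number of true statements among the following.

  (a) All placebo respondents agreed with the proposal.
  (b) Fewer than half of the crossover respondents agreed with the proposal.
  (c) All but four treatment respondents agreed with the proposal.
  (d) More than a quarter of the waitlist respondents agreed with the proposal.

(a) placebo: |A| = 5, |A ∩ B| = 5; needs A ⊆ B, i.e. every element of A is in B (|A ∖ B| = 0) — true.
(b) crossover: |A| = 8, |A ∩ B| = 4; needs |A ∩ B| < |A ∖ B| — false.
(c) treatment: |A| = 5, |A ∩ B| = 1; needs |A ∖ B| = 4 — true.
(d) waitlist: |A| = 6, |A ∩ B| = 2; needs |A ∩ B| / |A| > 1/4 — true.

3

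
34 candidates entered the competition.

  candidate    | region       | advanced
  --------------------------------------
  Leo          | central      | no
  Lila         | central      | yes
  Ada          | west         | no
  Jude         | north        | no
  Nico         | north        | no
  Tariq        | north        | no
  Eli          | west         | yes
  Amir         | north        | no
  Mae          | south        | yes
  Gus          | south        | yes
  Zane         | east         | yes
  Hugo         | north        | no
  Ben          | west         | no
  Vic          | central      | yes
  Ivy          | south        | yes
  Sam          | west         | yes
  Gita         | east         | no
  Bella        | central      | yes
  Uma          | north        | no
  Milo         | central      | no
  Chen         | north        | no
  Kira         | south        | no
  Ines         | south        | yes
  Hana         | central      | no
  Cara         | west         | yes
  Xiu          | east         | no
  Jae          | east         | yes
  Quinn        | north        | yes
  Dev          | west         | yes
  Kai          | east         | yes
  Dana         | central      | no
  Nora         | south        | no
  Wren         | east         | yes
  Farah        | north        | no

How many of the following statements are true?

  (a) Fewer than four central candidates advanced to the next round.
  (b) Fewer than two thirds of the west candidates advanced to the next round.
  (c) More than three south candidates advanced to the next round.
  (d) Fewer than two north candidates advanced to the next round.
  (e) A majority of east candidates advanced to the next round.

4

(a) central: |A| = 7, |A ∩ B| = 3; needs |A ∩ B| < 4 — true.
(b) west: |A| = 6, |A ∩ B| = 4; needs |A ∩ B| / |A| < 2/3 — false.
(c) south: |A| = 6, |A ∩ B| = 4; needs |A ∩ B| > 3 — true.
(d) north: |A| = 9, |A ∩ B| = 1; needs |A ∩ B| < 2 — true.
(e) east: |A| = 6, |A ∩ B| = 4; needs |A ∩ B| > |A ∖ B| — true.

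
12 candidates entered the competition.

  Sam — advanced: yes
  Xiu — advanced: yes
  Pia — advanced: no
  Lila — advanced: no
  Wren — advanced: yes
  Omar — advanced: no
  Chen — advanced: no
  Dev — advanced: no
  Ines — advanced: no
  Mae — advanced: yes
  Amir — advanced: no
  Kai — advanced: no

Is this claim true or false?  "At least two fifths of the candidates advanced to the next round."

False

The determiner here denotes the relation: |A ∩ B| / |A| ≥ 2/5.
A (the restrictor) = {Sam, Xiu, Pia, Lila, Wren, Omar, Chen, Dev, Ines, Mae, Amir, Kai}, |A| = 12.
A ∩ B = {Sam, Xiu, Wren, Mae}, so |A ∩ B| = 4.
A ∖ B = {Pia, Lila, Omar, Chen, Dev, Ines, Amir, Kai}, so |A ∖ B| = 8.
|A ∩ B|/|A| = 4/12, so the statement is false.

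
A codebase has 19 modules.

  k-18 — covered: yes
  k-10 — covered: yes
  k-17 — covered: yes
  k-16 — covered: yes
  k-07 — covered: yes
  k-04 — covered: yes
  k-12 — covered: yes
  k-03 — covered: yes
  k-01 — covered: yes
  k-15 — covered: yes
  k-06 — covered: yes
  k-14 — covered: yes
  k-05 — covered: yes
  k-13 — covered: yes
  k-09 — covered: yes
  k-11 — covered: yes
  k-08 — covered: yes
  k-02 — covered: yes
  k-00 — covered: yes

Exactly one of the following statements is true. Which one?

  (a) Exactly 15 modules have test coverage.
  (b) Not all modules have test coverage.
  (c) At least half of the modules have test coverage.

(c)

|A| = 19, |A ∩ B| = 19, |A ∖ B| = 0.
(a) requires |A ∩ B| = 15: false.
(b) requires A ⊄ B (|A ∖ B| ≥ 1): false.
(c) requires |A ∩ B| ≥ |A ∖ B|: true.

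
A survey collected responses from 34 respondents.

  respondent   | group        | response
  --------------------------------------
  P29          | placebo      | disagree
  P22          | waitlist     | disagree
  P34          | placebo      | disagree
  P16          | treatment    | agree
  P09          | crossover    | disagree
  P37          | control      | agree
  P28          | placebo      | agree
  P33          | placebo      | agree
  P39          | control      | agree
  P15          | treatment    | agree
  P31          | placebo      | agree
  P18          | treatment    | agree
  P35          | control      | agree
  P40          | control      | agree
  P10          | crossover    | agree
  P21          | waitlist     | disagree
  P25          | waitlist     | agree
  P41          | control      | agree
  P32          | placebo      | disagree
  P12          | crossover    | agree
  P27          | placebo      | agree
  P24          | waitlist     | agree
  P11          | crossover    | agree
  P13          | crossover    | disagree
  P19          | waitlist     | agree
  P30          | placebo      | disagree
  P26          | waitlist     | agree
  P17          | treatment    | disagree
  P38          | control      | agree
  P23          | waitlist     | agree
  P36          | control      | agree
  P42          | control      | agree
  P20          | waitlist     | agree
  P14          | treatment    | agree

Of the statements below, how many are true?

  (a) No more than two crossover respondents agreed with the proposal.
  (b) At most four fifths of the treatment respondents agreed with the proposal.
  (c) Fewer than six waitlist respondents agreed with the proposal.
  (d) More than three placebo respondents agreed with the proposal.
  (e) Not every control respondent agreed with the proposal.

2

(a) crossover: |A| = 5, |A ∩ B| = 3; needs |A ∩ B| ≤ 2 — false.
(b) treatment: |A| = 5, |A ∩ B| = 4; needs |A ∩ B| / |A| ≤ 4/5 — true.
(c) waitlist: |A| = 8, |A ∩ B| = 6; needs |A ∩ B| < 6 — false.
(d) placebo: |A| = 8, |A ∩ B| = 4; needs |A ∩ B| > 3 — true.
(e) control: |A| = 8, |A ∩ B| = 8; needs A ⊄ B (|A ∖ B| ≥ 1) — false.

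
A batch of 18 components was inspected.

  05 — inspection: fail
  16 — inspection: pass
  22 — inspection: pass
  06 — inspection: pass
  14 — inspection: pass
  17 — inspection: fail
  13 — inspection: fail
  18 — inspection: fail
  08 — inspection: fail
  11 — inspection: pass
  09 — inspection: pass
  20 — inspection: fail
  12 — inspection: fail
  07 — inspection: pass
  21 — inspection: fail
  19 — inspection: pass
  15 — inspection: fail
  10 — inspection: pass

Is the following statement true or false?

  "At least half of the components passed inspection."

True

'At least half of the components passed inspection' holds iff |A ∩ B| ≥ |A ∖ B|.
|A| = 18, |A ∩ B| = 9, |A ∖ B| = 9.
9 = 9, so the statement is true.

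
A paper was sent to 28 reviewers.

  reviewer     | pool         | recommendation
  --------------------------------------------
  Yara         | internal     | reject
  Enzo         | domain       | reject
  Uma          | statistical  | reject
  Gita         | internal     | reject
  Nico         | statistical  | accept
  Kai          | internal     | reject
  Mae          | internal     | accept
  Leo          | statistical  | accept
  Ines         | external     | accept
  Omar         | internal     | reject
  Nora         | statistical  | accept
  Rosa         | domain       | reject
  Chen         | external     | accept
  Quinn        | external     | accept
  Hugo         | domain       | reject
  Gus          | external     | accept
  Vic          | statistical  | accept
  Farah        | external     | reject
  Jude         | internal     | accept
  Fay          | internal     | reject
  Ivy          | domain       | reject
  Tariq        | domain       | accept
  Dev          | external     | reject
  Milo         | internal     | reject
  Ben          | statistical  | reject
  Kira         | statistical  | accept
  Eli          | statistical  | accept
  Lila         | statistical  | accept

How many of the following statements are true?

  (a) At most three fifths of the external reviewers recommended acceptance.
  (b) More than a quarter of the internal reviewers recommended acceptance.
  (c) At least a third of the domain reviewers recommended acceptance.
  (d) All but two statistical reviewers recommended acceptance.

1

(a) external: |A| = 6, |A ∩ B| = 4; needs |A ∩ B| / |A| ≤ 3/5 — false.
(b) internal: |A| = 8, |A ∩ B| = 2; needs |A ∩ B| / |A| > 1/4 — false.
(c) domain: |A| = 5, |A ∩ B| = 1; needs |A ∩ B| / |A| ≥ 1/3 — false.
(d) statistical: |A| = 9, |A ∩ B| = 7; needs |A ∖ B| = 2 — true.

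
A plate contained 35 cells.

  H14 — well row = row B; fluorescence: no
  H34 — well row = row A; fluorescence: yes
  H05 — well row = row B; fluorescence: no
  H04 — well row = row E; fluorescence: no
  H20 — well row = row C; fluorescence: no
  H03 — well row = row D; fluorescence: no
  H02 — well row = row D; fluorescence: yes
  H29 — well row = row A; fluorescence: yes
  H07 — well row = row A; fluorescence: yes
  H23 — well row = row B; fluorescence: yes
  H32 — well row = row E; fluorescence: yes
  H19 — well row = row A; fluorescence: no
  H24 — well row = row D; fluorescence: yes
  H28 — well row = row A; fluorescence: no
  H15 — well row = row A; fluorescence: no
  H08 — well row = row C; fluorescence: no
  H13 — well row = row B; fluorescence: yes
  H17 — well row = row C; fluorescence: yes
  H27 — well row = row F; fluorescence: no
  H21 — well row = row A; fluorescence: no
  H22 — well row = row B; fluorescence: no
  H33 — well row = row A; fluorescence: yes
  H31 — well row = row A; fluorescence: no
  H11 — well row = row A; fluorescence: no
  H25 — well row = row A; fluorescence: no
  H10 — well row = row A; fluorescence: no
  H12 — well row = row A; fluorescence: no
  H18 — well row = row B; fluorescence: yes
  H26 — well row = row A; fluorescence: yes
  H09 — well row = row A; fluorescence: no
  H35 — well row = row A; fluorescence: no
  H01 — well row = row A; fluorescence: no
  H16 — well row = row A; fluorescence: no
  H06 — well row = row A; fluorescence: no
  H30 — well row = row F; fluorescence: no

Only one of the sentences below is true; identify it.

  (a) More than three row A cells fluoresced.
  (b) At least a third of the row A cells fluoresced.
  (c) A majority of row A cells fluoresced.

|A| = 19, |A ∩ B| = 5, |A ∖ B| = 14.
(a) requires |A ∩ B| > 3: true.
(b) requires |A ∩ B| / |A| ≥ 1/3: false.
(c) requires |A ∩ B| > |A ∖ B|: false.

(a)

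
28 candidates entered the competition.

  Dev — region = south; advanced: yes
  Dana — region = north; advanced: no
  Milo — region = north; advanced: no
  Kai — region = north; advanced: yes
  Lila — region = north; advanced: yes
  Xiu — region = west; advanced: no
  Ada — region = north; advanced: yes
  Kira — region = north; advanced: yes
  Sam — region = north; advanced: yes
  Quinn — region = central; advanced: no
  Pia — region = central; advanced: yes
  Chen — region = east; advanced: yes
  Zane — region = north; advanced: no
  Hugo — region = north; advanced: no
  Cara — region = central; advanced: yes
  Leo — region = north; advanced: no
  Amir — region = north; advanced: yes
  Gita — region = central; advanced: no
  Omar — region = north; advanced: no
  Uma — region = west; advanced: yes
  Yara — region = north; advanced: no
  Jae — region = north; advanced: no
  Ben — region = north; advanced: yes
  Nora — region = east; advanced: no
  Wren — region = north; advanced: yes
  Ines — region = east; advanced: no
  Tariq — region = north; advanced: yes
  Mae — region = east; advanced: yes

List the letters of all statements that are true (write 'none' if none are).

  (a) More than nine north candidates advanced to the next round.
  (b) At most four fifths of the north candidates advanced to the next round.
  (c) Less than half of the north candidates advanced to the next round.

(b)

|A| = 17, |A ∩ B| = 9, |A ∖ B| = 8.
(a) |A ∩ B| > 9: fails.
(b) |A ∩ B| / |A| ≤ 4/5: holds.
(c) |A ∩ B| < |A ∖ B|: fails.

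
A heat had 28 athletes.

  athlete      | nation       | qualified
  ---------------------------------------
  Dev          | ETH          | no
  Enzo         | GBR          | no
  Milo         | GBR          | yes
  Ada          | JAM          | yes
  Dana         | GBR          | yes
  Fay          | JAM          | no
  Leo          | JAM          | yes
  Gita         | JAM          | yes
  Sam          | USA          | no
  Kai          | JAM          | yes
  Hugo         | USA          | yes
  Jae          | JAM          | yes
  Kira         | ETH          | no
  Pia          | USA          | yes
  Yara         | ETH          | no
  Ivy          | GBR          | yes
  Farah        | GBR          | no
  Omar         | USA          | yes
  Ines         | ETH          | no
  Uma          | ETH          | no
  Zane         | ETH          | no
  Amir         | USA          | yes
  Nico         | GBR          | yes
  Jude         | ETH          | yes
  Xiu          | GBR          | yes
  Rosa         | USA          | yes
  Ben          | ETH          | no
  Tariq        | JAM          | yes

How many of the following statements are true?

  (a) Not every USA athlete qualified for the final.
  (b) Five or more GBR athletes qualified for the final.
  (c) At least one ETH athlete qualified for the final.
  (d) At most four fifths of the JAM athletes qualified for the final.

(a) USA: |A| = 6, |A ∩ B| = 5; needs A ⊄ B (|A ∖ B| ≥ 1) — true.
(b) GBR: |A| = 7, |A ∩ B| = 5; needs |A ∩ B| ≥ 5 — true.
(c) ETH: |A| = 8, |A ∩ B| = 1; needs A ∩ B ≠ ∅ (|A ∩ B| ≥ 1) — true.
(d) JAM: |A| = 7, |A ∩ B| = 6; needs |A ∩ B| / |A| ≤ 4/5 — false.

3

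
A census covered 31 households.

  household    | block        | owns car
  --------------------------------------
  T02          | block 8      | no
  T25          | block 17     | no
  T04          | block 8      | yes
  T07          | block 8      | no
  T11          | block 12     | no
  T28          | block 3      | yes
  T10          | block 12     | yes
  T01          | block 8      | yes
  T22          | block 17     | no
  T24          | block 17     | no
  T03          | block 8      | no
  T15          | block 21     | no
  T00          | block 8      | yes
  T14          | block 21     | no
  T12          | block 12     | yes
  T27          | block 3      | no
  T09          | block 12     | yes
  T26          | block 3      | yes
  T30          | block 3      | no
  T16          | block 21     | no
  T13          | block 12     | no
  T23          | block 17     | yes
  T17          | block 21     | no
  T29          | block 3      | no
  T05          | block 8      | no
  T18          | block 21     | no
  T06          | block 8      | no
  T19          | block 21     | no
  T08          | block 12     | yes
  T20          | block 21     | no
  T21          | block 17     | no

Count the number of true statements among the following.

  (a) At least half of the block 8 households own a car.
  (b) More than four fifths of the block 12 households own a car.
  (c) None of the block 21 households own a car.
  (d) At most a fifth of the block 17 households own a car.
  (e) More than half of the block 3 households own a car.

2

(a) block 8: |A| = 8, |A ∩ B| = 3; needs |A ∩ B| ≥ |A ∖ B| — false.
(b) block 12: |A| = 6, |A ∩ B| = 4; needs |A ∩ B| / |A| > 4/5 — false.
(c) block 21: |A| = 7, |A ∩ B| = 0; needs A ∩ B = ∅ (|A ∩ B| = 0) — true.
(d) block 17: |A| = 5, |A ∩ B| = 1; needs |A ∩ B| / |A| ≤ 1/5 — true.
(e) block 3: |A| = 5, |A ∩ B| = 2; needs |A ∩ B| > |A ∖ B| — false.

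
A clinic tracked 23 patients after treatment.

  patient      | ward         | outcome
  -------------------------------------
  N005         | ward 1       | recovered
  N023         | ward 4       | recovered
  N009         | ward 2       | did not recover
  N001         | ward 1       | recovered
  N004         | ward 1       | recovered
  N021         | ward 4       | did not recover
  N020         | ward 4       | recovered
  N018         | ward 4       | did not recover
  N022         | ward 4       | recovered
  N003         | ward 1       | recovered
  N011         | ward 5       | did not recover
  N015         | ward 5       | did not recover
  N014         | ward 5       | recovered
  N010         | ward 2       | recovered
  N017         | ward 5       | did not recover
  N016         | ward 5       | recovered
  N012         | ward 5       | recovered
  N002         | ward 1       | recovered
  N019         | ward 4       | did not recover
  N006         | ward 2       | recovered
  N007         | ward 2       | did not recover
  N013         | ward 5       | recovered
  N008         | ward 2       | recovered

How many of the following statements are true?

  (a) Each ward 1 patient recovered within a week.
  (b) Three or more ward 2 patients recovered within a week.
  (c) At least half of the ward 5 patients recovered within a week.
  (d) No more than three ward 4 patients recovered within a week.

(a) ward 1: |A| = 5, |A ∩ B| = 5; needs A ⊆ B, i.e. every element of A is in B (|A ∖ B| = 0) — true.
(b) ward 2: |A| = 5, |A ∩ B| = 3; needs |A ∩ B| ≥ 3 — true.
(c) ward 5: |A| = 7, |A ∩ B| = 4; needs |A ∩ B| ≥ |A ∖ B| — true.
(d) ward 4: |A| = 6, |A ∩ B| = 3; needs |A ∩ B| ≤ 3 — true.

4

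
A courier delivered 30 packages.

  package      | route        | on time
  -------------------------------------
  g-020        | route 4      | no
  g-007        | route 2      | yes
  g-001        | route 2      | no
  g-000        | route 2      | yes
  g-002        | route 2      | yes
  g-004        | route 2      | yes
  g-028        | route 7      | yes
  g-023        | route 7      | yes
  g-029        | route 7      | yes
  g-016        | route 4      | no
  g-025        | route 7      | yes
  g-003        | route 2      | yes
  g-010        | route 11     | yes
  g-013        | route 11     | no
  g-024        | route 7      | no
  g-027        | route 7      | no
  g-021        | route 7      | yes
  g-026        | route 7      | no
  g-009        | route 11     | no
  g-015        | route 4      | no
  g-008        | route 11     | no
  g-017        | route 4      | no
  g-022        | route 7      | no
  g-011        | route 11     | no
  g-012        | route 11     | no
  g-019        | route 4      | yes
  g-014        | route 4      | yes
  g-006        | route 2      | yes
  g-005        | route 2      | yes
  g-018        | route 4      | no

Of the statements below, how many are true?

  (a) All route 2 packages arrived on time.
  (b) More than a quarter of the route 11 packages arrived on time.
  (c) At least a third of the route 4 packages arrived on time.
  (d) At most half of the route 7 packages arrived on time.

(a) route 2: |A| = 8, |A ∩ B| = 7; needs A ⊆ B, i.e. every element of A is in B (|A ∖ B| = 0) — false.
(b) route 11: |A| = 6, |A ∩ B| = 1; needs |A ∩ B| / |A| > 1/4 — false.
(c) route 4: |A| = 7, |A ∩ B| = 2; needs |A ∩ B| / |A| ≥ 1/3 — false.
(d) route 7: |A| = 9, |A ∩ B| = 5; needs |A ∩ B| ≤ |A ∖ B| — false.

0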